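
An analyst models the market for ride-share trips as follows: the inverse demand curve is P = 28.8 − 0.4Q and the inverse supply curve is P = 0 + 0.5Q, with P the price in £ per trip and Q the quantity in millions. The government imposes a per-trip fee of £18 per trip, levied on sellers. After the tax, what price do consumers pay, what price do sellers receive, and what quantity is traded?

Inverting to Q(P) form: Qd = 72 − 2.5P; Qs = 2P.
Before the tax: set 72 − 2.5P = 2P → P* = £16, Q* = 32.
With the tax collected from sellers, supply shifts: Qs = 2(P − 18).
New equilibrium: consumers pay £24, sellers receive £6, Q = 12. (Wedge: Pb − Ps = 18.)
The less price-elastic side of the market bears the larger share of a per-unit tax.

Consumers pay £24; sellers receive £6; quantity = 12.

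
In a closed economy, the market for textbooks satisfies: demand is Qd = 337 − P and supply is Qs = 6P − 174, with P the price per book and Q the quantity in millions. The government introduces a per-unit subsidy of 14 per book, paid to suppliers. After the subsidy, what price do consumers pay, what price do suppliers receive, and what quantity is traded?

Without the subsidy, 337 − P = 6P − 174 gives 7P = 511, so P* = 73 and Q* = 264.
With a per-unit subsidy paid to suppliers, each receives P + 14 per unit sold, so supply becomes Qs = 6(P + 14) − 174.
Solving gives Q = 276 with consumers paying 61 and suppliers receiving 75 (the 14 wedge).

Consumers pay 61; suppliers receive 75; quantity = 276.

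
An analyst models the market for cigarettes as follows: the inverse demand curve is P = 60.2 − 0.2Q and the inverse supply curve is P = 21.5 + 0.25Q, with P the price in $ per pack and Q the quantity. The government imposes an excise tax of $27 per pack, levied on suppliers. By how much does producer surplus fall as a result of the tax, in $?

Producer surplus falls by $840.

Inverting to Q(P) form: Qd = 301 − 5P; Qs = 4P − 86.
Before the tax: set 301 − 5P = 4P − 86 → P* = $43, Q* = 86.
With the tax collected from suppliers, supply shifts: Qs = 4(P − 27) − 86.
New equilibrium: buyers pay $55, suppliers receive $28, Q = 26. (Wedge: Pb − Ps = 27.)
ΔPS is the trapezoid between Q = 26 and Q = 86 of height $15: ½ · (86 + 26) · 15 = $840.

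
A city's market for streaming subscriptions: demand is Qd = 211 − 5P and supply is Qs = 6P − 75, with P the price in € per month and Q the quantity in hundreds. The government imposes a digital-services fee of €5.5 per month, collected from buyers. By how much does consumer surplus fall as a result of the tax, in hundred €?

Consumer surplus falls by €220.5 hundred.

Without the tax, 211 − 5P = 6P − 75 gives 11P = 286, so P* = €26 and Q* = 81.
With the tax collected from buyers, demand (in seller-price terms) shifts: Qd = 211 − 5(P + 5.5).
Solving gives Q = 66 with buyers paying €29 and sellers receiving €23.5 (the €5.5 wedge).
ΔCS is the trapezoid between Q = 66 and Q = 81 of height €3: ½ · (81 + 66) · 3 = €220.5.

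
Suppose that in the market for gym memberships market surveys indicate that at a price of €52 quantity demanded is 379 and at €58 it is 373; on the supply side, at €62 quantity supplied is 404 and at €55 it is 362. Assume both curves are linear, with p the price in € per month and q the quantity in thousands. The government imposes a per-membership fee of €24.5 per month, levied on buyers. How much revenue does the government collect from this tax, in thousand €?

Demand slope: (373 − 379)/(58 − 52) = -1, so qd = 431 − p.
Supply slope: (362 − 404)/(55 − 62) = 6, so qs = 6p + 32.
Before the tax: set 431 − p = 6p + 32 → p* = €57, q* = 374.
With the tax collected from buyers, demand (in seller-price terms) shifts: qd = 431 − (p + 24.5).
Solving gives q = 353 with buyers paying €78 and producers receiving €53.5 (the €24.5 wedge).
Revenue = t · Q = 24.5 · 353 = €8648.5.

Tax revenue = €8648.5 thousand.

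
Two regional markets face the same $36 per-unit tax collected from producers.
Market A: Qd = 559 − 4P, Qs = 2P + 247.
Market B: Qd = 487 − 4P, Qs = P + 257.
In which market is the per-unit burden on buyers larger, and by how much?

Market A: pre-tax P* = $52, Q* = 351; post-tax Q = 303; per-unit burden on buyers = $12.
Market B: pre-tax P* = $46, Q* = 303; post-tax Q = 274.2; per-unit burden on buyers = $7.2.
Difference: $12 vs $7.2 → market A is larger by $4.8.

Market A, by $4.8.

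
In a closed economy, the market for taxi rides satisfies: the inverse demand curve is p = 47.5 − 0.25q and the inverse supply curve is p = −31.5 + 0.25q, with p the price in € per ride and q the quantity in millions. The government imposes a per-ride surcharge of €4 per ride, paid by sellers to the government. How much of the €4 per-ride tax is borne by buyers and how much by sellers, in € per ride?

Buyers bear €2 per ride; sellers bear €2 per ride.

Rewrite in direct form: qd = 190 − 4p and qs = 4p + 126.
Before the tax: set 190 − 4p = 4p + 126 → p* = €8, q* = 158.
With the tax collected from sellers, supply shifts: qs = 4(p − 4) + 126.
Solving gives q = 150 with buyers paying €10 and sellers receiving €6 (the €4 wedge).
Burden on buyers: €2; on sellers: €2. (They sum to €4.)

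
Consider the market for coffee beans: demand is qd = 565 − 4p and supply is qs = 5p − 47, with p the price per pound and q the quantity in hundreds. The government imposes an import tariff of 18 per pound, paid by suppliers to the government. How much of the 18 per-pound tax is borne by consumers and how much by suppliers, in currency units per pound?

Before the tax: set 565 − 4p = 5p − 47 → p* = 68, q* = 293.
With the tax collected from suppliers, supply shifts: qs = 5(p − 18) − 47.
New equilibrium: consumers pay 78, suppliers receive 60, q = 253. (Wedge: pb − ps = 18.)
Burden on consumers: 10; on suppliers: 8. (They sum to 18.)

Consumers bear 10 per pound; suppliers bear 8 per pound.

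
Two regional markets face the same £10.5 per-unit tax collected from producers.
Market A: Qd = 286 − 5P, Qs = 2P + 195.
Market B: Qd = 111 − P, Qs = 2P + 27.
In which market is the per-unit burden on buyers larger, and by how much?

Market B, by £4.

Market A: pre-tax P* = £13, Q* = 221; post-tax Q = 206; per-unit burden on buyers = £3.
Market B: pre-tax P* = £28, Q* = 83; post-tax Q = 76; per-unit burden on buyers = £7.
Difference: £3 vs £7 → market B is larger by £4.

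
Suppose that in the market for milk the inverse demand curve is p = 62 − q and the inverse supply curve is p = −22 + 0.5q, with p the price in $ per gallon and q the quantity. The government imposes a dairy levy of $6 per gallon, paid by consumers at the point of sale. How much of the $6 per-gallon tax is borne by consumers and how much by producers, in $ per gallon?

Inverting to q(p) form: qd = 62 − p; qs = 2p + 44.
Without the tax, 62 − p = 2p + 44 gives 3p = 18, so p* = $6 and q* = 56.
With the tax collected from consumers, demand (in seller-price terms) shifts: qd = 62 − (p + 6).
Solving gives q = 52 with consumers paying $10 and producers receiving $4 (the $6 wedge).
Burden on consumers: $4; on producers: $2. (They sum to $6.)

Consumers bear $4 per gallon; producers bear $2 per gallon.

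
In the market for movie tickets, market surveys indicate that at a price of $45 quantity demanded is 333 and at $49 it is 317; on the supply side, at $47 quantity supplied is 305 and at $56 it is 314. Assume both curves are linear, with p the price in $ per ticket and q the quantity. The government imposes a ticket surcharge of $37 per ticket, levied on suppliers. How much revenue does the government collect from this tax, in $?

Tax revenue = $10337.8.

Demand slope: (317 − 333)/(49 − 45) = -4, so qd = 513 − 4p.
Supply slope: (314 − 305)/(56 − 47) = 1, so qs = p + 258.
Before the tax: set 513 − 4p = p + 258 → p* = $51, q* = 309.
With the tax collected from suppliers, supply shifts: qs = (p − 37) + 258.
New equilibrium: buyers pay $58.4, suppliers receive $21.4, q = 279.4. (Wedge: pb − ps = 37.)
Revenue = t · Q = 37 · 279.4 = $10337.8.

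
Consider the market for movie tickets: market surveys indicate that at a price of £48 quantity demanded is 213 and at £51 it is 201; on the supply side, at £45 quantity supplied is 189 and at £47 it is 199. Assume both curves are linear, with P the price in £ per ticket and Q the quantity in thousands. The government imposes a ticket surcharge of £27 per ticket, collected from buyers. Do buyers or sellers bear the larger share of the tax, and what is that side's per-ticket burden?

Buyers bear the larger share: £15 per ticket.

Demand slope: (201 − 213)/(51 − 48) = -4, so Qd = 405 − 4P.
Supply slope: (199 − 189)/(47 − 45) = 5, so Qs = 5P − 36.
Without the tax, 405 − 4P = 5P − 36 gives 9P = 441, so P* = £49 and Q* = 209.
With the tax collected from buyers, demand (in seller-price terms) shifts: Qd = 405 − 4(P + 27).
Solving gives Q = 149 with buyers paying £64 and sellers receiving £37 (the £27 wedge).
Per-ticket burden: buyers £15, sellers £12.
Buyers take the larger share because demand is less price-elastic here (demand slope 4 vs supply slope 5).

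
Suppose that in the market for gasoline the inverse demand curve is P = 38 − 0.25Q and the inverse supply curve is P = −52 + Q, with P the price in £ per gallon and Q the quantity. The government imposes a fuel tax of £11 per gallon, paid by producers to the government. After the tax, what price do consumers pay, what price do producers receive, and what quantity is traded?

Consumers pay £22.2; producers receive £11.2; quantity = 63.2.

Inverting to Q(P) form: Qd = 152 − 4P; Qs = P + 52.
Before the tax: set 152 − 4P = P + 52 → P* = £20, Q* = 72.
With the tax collected from producers, supply shifts: Qs = (P − 11) + 52.
Solving gives Q = 63.2 with consumers paying £22.2 and producers receiving £11.2 (the £11 wedge).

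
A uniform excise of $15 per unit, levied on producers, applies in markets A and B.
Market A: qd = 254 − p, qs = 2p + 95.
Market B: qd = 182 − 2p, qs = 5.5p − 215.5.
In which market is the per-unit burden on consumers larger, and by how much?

Market B, by $1.

Market A: pre-tax p* = $53, q* = 201; post-tax q = 191; per-unit burden on consumers = $10.
Market B: pre-tax p* = $53, q* = 76; post-tax q = 54; per-unit burden on consumers = $11.
Difference: $10 vs $11 → market B is larger by $1.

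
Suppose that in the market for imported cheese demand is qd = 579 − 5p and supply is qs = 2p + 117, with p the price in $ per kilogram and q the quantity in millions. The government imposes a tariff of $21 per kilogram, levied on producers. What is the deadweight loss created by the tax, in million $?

Deadweight loss = $315 million.

Without the tax, 579 − 5p = 2p + 117 gives 7p = 462, so p* = $66 and q* = 249.
With the tax collected from producers, supply shifts: qs = 2(p − 21) + 117.
Solving gives q = 219 with buyers paying $72 and producers receiving $51 (the $21 wedge).
Quantity falls by |ΔQ| = |249 − 219| = 30.
DWL = ½ · t · |ΔQ| = ½ · 21 · 30 = $315.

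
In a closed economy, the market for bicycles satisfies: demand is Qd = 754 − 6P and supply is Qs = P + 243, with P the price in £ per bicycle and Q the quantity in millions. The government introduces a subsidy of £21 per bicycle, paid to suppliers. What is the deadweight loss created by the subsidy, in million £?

Before the subsidy: set 754 − 6P = P + 243 → P* = £73, Q* = 316.
With a per-unit subsidy paid to suppliers, each receives P + 21 per unit sold, so supply becomes Qs = (P + 21) + 243.
Solving gives Q = 334 with buyers paying £70 and suppliers receiving £91 (the £21 wedge).
Quantity rises by |ΔQ| = |316 − 334| = 18.
DWL = ½ · t · |ΔQ| = ½ · 21 · 18 = £189.

Deadweight loss = £189 million.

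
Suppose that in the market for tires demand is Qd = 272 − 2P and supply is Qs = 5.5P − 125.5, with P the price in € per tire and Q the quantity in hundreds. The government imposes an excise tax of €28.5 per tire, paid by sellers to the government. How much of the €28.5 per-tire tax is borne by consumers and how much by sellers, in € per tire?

Before the tax: set 272 − 2P = 5.5P − 125.5 → P* = €53, Q* = 166.
With the tax collected from sellers, supply shifts: Qs = 5.5(P − 28.5) − 125.5.
Solving gives Q = 124.2 with consumers paying €73.9 and sellers receiving €45.4 (the €28.5 wedge).
Burden on consumers: €20.9; on sellers: €7.6. (They sum to €28.5.)

Consumers bear €20.9 per tire; sellers bear €7.6 per tire.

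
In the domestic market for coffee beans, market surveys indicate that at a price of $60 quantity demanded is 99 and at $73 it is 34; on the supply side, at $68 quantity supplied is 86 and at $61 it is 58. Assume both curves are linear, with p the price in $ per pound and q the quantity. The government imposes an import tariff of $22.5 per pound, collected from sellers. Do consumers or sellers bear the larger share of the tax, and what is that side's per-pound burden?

Sellers bear the larger share: $12.5 per pound.

Demand slope: (34 − 99)/(73 − 60) = -5, so qd = 399 − 5p.
Supply slope: (58 − 86)/(61 − 68) = 4, so qs = 4p − 186.
Without the tax, 399 − 5p = 4p − 186 gives 9p = 585, so p* = $65 and q* = 74.
With the tax collected from sellers, supply shifts: qs = 4(p − 22.5) − 186.
New equilibrium: consumers pay $75, sellers receive $52.5, q = 24. (Wedge: pb − ps = 22.5.)
Per-pound burden: consumers $10, sellers $12.5.
Sellers take the larger share because supply is less price-elastic here (demand slope 5 vs supply slope 4).
The less price-elastic side of the market bears the larger share of a per-unit tax.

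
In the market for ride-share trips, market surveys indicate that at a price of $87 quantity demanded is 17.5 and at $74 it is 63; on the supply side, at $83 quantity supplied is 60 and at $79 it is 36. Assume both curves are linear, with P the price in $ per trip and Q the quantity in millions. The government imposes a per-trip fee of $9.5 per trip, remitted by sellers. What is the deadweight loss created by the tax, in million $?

Demand slope: (63 − 17.5)/(74 − 87) = -3.5, so Qd = 322 − 3.5P.
Supply slope: (36 − 60)/(79 − 83) = 6, so Qs = 6P − 438.
Without the tax, 322 − 3.5P = 6P − 438 gives 9.5P = 760, so P* = $80 and Q* = 42.
With the tax collected from sellers, supply shifts: Qs = 6(P − 9.5) − 438.
Solving gives Q = 21 with buyers paying $86 and sellers receiving $76.5 (the $9.5 wedge).
Quantity falls by |ΔQ| = |42 − 21| = 21.
DWL = ½ · t · |ΔQ| = ½ · 9.5 · 21 = $99.75.

Deadweight loss = $99.75 million.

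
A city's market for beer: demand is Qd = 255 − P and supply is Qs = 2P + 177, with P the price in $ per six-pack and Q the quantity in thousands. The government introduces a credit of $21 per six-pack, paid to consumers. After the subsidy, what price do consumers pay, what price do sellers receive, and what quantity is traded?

Consumers pay $12; sellers receive $33; quantity = 243.

Without the subsidy, 255 − P = 2P + 177 gives 3P = 78, so P* = $26 and Q* = 229.
With a per-unit subsidy paid to consumers, each effectively pays P − 21, so demand becomes Qd = 255 − (P − 21).
Solving gives Q = 243 with consumers paying $12 and sellers receiving $33 (the $21 wedge).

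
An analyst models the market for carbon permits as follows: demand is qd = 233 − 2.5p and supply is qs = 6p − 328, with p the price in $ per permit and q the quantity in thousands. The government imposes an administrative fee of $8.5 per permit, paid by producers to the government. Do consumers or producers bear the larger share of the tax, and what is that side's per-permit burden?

Before the tax: set 233 − 2.5p = 6p − 328 → p* = $66, q* = 68.
With the tax collected from producers, supply shifts: qs = 6(p − 8.5) − 328.
Solving gives q = 53 with consumers paying $72 and producers receiving $63.5 (the $8.5 wedge).
Per-permit burden: consumers $6, producers $2.5.
Consumers take the larger share because demand is less price-elastic here (demand slope 2.5 vs supply slope 6).
The less price-elastic side of the market bears the larger share of a per-unit tax.

Consumers bear the larger share: $6 per permit.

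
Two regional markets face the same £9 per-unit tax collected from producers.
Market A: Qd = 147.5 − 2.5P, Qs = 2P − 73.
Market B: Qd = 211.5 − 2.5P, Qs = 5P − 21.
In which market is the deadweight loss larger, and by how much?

Market A: pre-tax P* = £49, Q* = 25; post-tax Q = 15; deadweight loss = £45.
Market B: pre-tax P* = £31, Q* = 134; post-tax Q = 119; deadweight loss = £67.5.
Difference: £45 vs £67.5 → market B is larger by £22.5.

Market B, by £22.5.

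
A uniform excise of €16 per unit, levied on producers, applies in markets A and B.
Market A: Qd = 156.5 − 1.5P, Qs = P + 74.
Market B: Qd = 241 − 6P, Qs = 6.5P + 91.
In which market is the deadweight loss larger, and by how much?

Market B, by €322.56.

Market A: pre-tax P* = €33, Q* = 107; post-tax Q = 97.4; deadweight loss = €76.8.
Market B: pre-tax P* = €12, Q* = 169; post-tax Q = 119.08; deadweight loss = €399.36.
Difference: €76.8 vs €399.36 → market B is larger by €322.56.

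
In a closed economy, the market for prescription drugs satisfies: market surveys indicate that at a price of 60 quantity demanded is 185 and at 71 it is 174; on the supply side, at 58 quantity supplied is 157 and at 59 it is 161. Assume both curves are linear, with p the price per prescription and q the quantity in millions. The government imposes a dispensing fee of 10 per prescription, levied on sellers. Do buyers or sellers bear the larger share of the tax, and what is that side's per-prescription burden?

Demand slope: (174 − 185)/(71 − 60) = -1, so qd = 245 − p.
Supply slope: (161 − 157)/(59 − 58) = 4, so qs = 4p − 75.
Without the tax, 245 − p = 4p − 75 gives 5p = 320, so p* = 64 and q* = 181.
With the tax collected from sellers, supply shifts: qs = 4(p − 10) − 75.
Solving gives q = 173 with buyers paying 72 and sellers receiving 62 (the 10 wedge).
Per-prescription burden: buyers 8, sellers 2.
Buyers take the larger share because demand is less price-elastic here (demand slope 1 vs supply slope 4).
The less price-elastic side of the market bears the larger share of a per-unit tax.

Buyers bear the larger share: 8 per prescription.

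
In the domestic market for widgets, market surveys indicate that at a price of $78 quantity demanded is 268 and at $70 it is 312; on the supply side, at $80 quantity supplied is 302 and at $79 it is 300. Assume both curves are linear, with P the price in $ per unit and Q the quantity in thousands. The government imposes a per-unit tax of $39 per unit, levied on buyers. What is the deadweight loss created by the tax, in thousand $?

Demand slope: (312 − 268)/(70 − 78) = -5.5, so Qd = 697 − 5.5P.
Supply slope: (300 − 302)/(79 − 80) = 2, so Qs = 2P + 142.
Before the tax: set 697 − 5.5P = 2P + 142 → P* = $74, Q* = 290.
With the tax collected from buyers, demand (in seller-price terms) shifts: Qd = 697 − 5.5(P + 39).
New equilibrium: buyers pay $84.4, producers receive $45.4, Q = 232.8. (Wedge: Pb − Ps = 39.)
Quantity falls by |ΔQ| = |290 − 232.8| = 57.2.
DWL = ½ · t · |ΔQ| = ½ · 39 · 57.2 = $1115.4.

Deadweight loss = $1115.4 thousand.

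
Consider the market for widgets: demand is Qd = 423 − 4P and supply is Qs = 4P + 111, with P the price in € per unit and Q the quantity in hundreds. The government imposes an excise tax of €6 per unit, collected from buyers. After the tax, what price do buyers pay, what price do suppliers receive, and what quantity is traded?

Before the tax: set 423 − 4P = 4P + 111 → P* = €39, Q* = 267.
With the tax collected from buyers, demand (in seller-price terms) shifts: Qd = 423 − 4(P + 6).
New equilibrium: buyers pay €42, suppliers receive €36, Q = 255. (Wedge: Pb − Ps = 6.)
The less price-elastic side of the market bears the larger share of a per-unit tax.

Buyers pay €42; suppliers receive €36; quantity = 255.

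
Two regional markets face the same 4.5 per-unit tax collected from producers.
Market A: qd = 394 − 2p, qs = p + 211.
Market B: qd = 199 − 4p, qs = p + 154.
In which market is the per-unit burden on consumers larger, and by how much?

Market A: pre-tax p* = 61, q* = 272; post-tax q = 269; per-unit burden on consumers = 1.5.
Market B: pre-tax p* = 9, q* = 163; post-tax q = 159.4; per-unit burden on consumers = 0.9.
Difference: 1.5 vs 0.9 → market A is larger by 0.6.

Market A, by 0.6.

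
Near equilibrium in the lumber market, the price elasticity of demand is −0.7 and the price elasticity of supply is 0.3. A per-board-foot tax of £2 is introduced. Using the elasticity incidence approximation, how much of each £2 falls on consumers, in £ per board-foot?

Incidence ratio: consumers' share ≈ εs / (εs + |εd|) = 0.3 / (0.3 + 0.7) = 0.3.
So consumers bear ≈ 0.3 × £2 = £0.6; sellers bear £1.4.

Consumers bear ≈ £0.6 per board-foot.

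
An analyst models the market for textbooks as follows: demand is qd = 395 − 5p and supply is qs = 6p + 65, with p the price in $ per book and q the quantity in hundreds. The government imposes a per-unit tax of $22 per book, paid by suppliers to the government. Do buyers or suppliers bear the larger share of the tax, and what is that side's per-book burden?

Without the tax, 395 − 5p = 6p + 65 gives 11p = 330, so p* = $30 and q* = 245.
With the tax collected from suppliers, supply shifts: qs = 6(p − 22) + 65.
Solving gives q = 185 with buyers paying $42 and suppliers receiving $20 (the $22 wedge).
Per-book burden: buyers $12, suppliers $10.
Buyers take the larger share because demand is less price-elastic here (demand slope 5 vs supply slope 6).

Buyers bear the larger share: $12 per book.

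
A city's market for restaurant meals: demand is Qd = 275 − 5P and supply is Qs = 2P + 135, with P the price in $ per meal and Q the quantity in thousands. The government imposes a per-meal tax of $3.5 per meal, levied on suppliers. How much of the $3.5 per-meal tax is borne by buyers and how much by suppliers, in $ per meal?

Buyers bear $1 per meal; suppliers bear $2.5 per meal.

Without the tax, 275 − 5P = 2P + 135 gives 7P = 140, so P* = $20 and Q* = 175.
With the tax collected from suppliers, supply shifts: Qs = 2(P − 3.5) + 135.
Solving gives Q = 170 with buyers paying $21 and suppliers receiving $17.5 (the $3.5 wedge).
Burden on buyers: $1; on suppliers: $2.5. (They sum to $3.5.)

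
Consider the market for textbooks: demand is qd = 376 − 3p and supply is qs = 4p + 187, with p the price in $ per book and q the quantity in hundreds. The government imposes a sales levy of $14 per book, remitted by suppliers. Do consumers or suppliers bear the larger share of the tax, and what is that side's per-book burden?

Without the tax, 376 − 3p = 4p + 187 gives 7p = 189, so p* = $27 and q* = 295.
With the tax collected from suppliers, supply shifts: qs = 4(p − 14) + 187.
Solving gives q = 271 with consumers paying $35 and suppliers receiving $21 (the $14 wedge).
Per-book burden: consumers $8, suppliers $6.
Consumers take the larger share because demand is less price-elastic here (demand slope 3 vs supply slope 4).

Consumers bear the larger share: $8 per book.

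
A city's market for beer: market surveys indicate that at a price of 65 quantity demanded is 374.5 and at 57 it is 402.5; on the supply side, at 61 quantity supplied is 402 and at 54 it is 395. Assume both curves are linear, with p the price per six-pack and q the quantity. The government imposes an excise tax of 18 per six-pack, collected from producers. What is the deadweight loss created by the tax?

Deadweight loss = 126.

Demand slope: (402.5 − 374.5)/(57 − 65) = -3.5, so qd = 602 − 3.5p.
Supply slope: (395 − 402)/(54 − 61) = 1, so qs = p + 341.
Before the tax: set 602 − 3.5p = p + 341 → p* = 58, q* = 399.
With the tax collected from producers, supply shifts: qs = (p − 18) + 341.
New equilibrium: consumers pay 62, producers receive 44, q = 385. (Wedge: pb − ps = 18.)
Quantity falls by |ΔQ| = |399 − 385| = 14.
DWL = ½ · t · |ΔQ| = ½ · 18 · 14 = 126.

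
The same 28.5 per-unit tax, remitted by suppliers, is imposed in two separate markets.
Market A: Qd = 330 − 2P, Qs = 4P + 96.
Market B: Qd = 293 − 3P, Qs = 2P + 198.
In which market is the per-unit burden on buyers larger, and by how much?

Market A: pre-tax P* = 39, Q* = 252; post-tax Q = 214; per-unit burden on buyers = 19.
Market B: pre-tax P* = 19, Q* = 236; post-tax Q = 201.8; per-unit burden on buyers = 11.4.
Difference: 19 vs 11.4 → market A is larger by 7.6.

Market A, by 7.6.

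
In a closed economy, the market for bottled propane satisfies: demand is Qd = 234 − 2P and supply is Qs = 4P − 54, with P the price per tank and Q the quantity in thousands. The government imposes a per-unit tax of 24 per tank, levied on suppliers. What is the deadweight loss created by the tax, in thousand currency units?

Before the tax: set 234 − 2P = 4P − 54 → P* = 48, Q* = 138.
With the tax collected from suppliers, supply shifts: Qs = 4(P − 24) − 54.
Solving gives Q = 106 with consumers paying 64 and suppliers receiving 40 (the 24 wedge).
Quantity falls by |ΔQ| = |138 − 106| = 32.
DWL = ½ · t · |ΔQ| = ½ · 24 · 32 = 384.

Deadweight loss = 384 thousand.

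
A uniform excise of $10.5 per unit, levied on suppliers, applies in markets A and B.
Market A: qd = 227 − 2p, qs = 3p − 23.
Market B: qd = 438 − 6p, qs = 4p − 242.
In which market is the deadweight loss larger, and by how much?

Market A: pre-tax p* = $50, q* = 127; post-tax q = 114.4; deadweight loss = $66.15.
Market B: pre-tax p* = $68, q* = 30; post-tax q = 4.8; deadweight loss = $132.3.
Difference: $66.15 vs $132.3 → market B is larger by $66.15.

Market B, by $66.15.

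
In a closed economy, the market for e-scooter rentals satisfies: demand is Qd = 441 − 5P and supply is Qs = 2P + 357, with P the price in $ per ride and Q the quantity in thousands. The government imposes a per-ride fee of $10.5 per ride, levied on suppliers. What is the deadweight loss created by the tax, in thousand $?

Before the tax: set 441 − 5P = 2P + 357 → P* = $12, Q* = 381.
With the tax collected from suppliers, supply shifts: Qs = 2(P − 10.5) + 357.
New equilibrium: buyers pay $15, suppliers receive $4.5, Q = 366. (Wedge: Pb − Ps = 10.5.)
Quantity falls by |ΔQ| = |381 − 366| = 15.
DWL = ½ · t · |ΔQ| = ½ · 10.5 · 15 = $78.75.

Deadweight loss = $78.75 thousand.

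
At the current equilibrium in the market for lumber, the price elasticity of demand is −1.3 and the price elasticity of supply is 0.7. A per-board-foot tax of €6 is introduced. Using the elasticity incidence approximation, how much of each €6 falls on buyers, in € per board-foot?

Buyers bear ≈ €2.1 per board-foot.

Incidence ratio: buyers' share ≈ εs / (εs + |εd|) = 0.7 / (0.7 + 1.3) = 0.35.
So buyers bear ≈ 0.35 × €6 = €2.1; producers bear €3.9.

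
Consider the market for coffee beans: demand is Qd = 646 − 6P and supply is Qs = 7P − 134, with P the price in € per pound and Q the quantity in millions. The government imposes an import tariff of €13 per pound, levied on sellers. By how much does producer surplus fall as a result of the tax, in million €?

Without the tax, 646 − 6P = 7P − 134 gives 13P = 780, so P* = €60 and Q* = 286.
With the tax collected from sellers, supply shifts: Qs = 7(P − 13) − 134.
Solving gives Q = 244 with buyers paying €67 and sellers receiving €54 (the €13 wedge).
ΔPS is the trapezoid between Q = 244 and Q = 286 of height €6: ½ · (286 + 244) · 6 = €1590.

Producer surplus falls by €1590 million.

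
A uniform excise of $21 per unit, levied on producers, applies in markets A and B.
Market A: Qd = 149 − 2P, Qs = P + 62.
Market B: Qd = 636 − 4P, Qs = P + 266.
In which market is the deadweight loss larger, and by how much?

Market B, by $29.4.

Market A: pre-tax P* = $29, Q* = 91; post-tax Q = 77; deadweight loss = $147.
Market B: pre-tax P* = $74, Q* = 340; post-tax Q = 323.2; deadweight loss = $176.4.
Difference: $147 vs $176.4 → market B is larger by $29.4.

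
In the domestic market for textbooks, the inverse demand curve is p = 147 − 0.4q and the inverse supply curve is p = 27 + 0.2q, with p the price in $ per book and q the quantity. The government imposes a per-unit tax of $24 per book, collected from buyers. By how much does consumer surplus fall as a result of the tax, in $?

Consumer surplus falls by $2880.

Rewrite in direct form: qd = 367.5 − 2.5p and qs = 5p − 135.
Without the tax, 367.5 − 2.5p = 5p − 135 gives 7.5p = 502.5, so p* = $67 and q* = 200.
With the tax collected from buyers, demand (in seller-price terms) shifts: qd = 367.5 − 2.5(p + 24).
Solving gives q = 160 with buyers paying $83 and sellers receiving $59 (the $24 wedge).
ΔCS is the trapezoid between Q = 160 and Q = 200 of height $16: ½ · (200 + 160) · 16 = $2880.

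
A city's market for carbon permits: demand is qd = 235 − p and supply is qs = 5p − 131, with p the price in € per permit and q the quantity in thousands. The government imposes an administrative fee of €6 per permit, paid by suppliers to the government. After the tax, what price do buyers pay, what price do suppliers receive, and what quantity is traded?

Before the tax: set 235 − p = 5p − 131 → p* = €61, q* = 174.
With the tax collected from suppliers, supply shifts: qs = 5(p − 6) − 131.
New equilibrium: buyers pay €66, suppliers receive €60, q = 169. (Wedge: pb − ps = 6.)
The less price-elastic side of the market bears the larger share of a per-unit tax.

Buyers pay €66; suppliers receive €60; quantity = 169.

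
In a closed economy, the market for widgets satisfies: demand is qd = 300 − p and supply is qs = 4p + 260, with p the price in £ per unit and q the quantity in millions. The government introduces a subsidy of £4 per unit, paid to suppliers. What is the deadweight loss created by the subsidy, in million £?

Deadweight loss = £6.4 million.

Without the subsidy, 300 − p = 4p + 260 gives 5p = 40, so p* = £8 and q* = 292.
With a per-unit subsidy paid to suppliers, each receives p + 4 per unit sold, so supply becomes qs = 4(p + 4) + 260.
Solving gives q = 295.2 with consumers paying £4.8 and suppliers receiving £8.8 (the £4 wedge).
Quantity rises by |ΔQ| = |292 − 295.2| = 3.2.
DWL = ½ · t · |ΔQ| = ½ · 4 · 3.2 = £6.4.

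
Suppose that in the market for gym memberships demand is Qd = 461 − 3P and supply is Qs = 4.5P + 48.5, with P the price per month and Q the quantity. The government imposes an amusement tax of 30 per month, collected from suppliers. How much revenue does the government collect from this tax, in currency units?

Tax revenue = 7260.

Before the tax: set 461 − 3P = 4.5P + 48.5 → P* = 55, Q* = 296.
With the tax collected from suppliers, supply shifts: Qs = 4.5(P − 30) + 48.5.
New equilibrium: consumers pay 73, suppliers receive 43, Q = 242. (Wedge: Pb − Ps = 30.)
Revenue = t · Q = 30 · 242 = 7260.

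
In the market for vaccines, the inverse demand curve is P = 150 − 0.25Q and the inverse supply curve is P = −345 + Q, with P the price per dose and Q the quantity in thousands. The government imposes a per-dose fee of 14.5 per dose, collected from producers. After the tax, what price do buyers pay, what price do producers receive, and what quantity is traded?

Buyers pay 53.9; producers receive 39.4; quantity = 384.4.

Inverting to Q(P) form: Qd = 600 − 4P; Qs = P + 345.
Without the tax, 600 − 4P = P + 345 gives 5P = 255, so P* = 51 and Q* = 396.
With the tax collected from producers, supply shifts: Qs = (P − 14.5) + 345.
Solving gives Q = 384.4 with buyers paying 53.9 and producers receiving 39.4 (the 14.5 wedge).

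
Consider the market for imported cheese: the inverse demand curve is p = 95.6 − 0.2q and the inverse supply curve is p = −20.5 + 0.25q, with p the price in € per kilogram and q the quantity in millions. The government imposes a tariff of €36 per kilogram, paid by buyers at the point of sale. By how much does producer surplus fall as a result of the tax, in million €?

Inverting to q(p) form: qd = 478 − 5p; qs = 4p + 82.
Without the tax, 478 − 5p = 4p + 82 gives 9p = 396, so p* = €44 and q* = 258.
With the tax collected from buyers, demand (in seller-price terms) shifts: qd = 478 − 5(p + 36).
Solving gives q = 178 with buyers paying €60 and suppliers receiving €24 (the €36 wedge).
ΔPS is the trapezoid between Q = 178 and Q = 258 of height €20: ½ · (258 + 178) · 20 = €4360.

Producer surplus falls by €4360 million.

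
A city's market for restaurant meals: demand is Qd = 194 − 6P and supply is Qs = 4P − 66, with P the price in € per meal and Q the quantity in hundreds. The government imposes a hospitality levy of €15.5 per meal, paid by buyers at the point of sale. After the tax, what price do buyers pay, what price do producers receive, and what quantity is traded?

Buyers pay €32.2; producers receive €16.7; quantity = 0.8.

Without the tax, 194 − 6P = 4P − 66 gives 10P = 260, so P* = €26 and Q* = 38.
With the tax collected from buyers, demand (in seller-price terms) shifts: Qd = 194 − 6(P + 15.5).
New equilibrium: buyers pay €32.2, producers receive €16.7, Q = 0.8. (Wedge: Pb − Ps = 15.5.)
The less price-elastic side of the market bears the larger share of a per-unit tax.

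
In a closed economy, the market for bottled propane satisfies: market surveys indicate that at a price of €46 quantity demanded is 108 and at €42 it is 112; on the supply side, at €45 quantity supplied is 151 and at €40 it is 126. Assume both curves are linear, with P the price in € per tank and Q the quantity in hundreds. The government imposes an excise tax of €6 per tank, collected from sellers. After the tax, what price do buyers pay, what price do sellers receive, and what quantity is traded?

Buyers pay €43; sellers receive €37; quantity = 111.

Demand slope: (112 − 108)/(42 − 46) = -1, so Qd = 154 − P.
Supply slope: (126 − 151)/(40 − 45) = 5, so Qs = 5P − 74.
Before the tax: set 154 − P = 5P − 74 → P* = €38, Q* = 116.
With the tax collected from sellers, supply shifts: Qs = 5(P − 6) − 74.
Solving gives Q = 111 with buyers paying €43 and sellers receiving €37 (the €6 wedge).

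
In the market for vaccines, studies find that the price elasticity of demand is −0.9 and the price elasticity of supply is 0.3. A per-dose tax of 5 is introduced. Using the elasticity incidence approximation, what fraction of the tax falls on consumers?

Consumers' share ≈ 0.25.

Incidence ratio: consumers' share ≈ εs / (εs + |εd|) = 0.3 / (0.3 + 0.9) = 0.25.
Supply is the less elastic side, so consumers bear the smaller share.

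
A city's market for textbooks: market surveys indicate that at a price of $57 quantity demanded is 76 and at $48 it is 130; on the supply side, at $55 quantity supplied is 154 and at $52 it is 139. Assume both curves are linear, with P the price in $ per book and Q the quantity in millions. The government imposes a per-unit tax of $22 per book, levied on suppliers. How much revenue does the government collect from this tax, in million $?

Tax revenue = $1408 million.

Demand slope: (130 − 76)/(48 − 57) = -6, so Qd = 418 − 6P.
Supply slope: (139 − 154)/(52 − 55) = 5, so Qs = 5P − 121.
Without the tax, 418 − 6P = 5P − 121 gives 11P = 539, so P* = $49 and Q* = 124.
With the tax collected from suppliers, supply shifts: Qs = 5(P − 22) − 121.
Solving gives Q = 64 with consumers paying $59 and suppliers receiving $37 (the $22 wedge).
Revenue = t · Q = 22 · 64 = $1408.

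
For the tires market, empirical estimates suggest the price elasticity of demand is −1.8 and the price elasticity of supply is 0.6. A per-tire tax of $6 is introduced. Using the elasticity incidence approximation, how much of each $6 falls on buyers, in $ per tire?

Incidence ratio: buyers' share ≈ εs / (εs + |εd|) = 0.6 / (0.6 + 1.8) = 0.25.
So buyers bear ≈ 0.25 × $6 = $1.5; producers bear $4.5.

Buyers bear ≈ $1.5 per tire.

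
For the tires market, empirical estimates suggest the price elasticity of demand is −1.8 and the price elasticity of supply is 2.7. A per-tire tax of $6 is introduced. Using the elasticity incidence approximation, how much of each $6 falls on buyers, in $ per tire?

Incidence ratio: buyers' share ≈ εs / (εs + |εd|) = 2.7 / (2.7 + 1.8) = 0.6.
So buyers bear ≈ 0.6 × $6 = $3.6; suppliers bear $2.4.

Buyers bear ≈ $3.6 per tire.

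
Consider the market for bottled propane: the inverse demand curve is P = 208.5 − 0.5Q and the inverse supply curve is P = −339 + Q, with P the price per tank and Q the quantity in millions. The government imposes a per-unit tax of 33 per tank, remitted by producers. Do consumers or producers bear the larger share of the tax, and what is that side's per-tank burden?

Producers bear the larger share: 22 per tank.

Inverting to Q(P) form: Qd = 417 − 2P; Qs = P + 339.
Without the tax, 417 − 2P = P + 339 gives 3P = 78, so P* = 26 and Q* = 365.
With the tax collected from producers, supply shifts: Qs = (P − 33) + 339.
New equilibrium: consumers pay 37, producers receive 4, Q = 343. (Wedge: Pb − Ps = 33.)
Per-tank burden: consumers 11, producers 22.
Producers take the larger share because supply is less price-elastic here (demand slope 2 vs supply slope 1).
The less price-elastic side of the market bears the larger share of a per-unit tax.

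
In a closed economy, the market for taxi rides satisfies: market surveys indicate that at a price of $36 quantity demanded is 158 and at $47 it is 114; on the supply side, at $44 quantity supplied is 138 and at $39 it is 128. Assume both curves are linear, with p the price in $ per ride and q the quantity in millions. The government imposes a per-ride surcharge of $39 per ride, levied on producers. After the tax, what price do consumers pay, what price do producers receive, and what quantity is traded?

Demand slope: (114 − 158)/(47 − 36) = -4, so qd = 302 − 4p.
Supply slope: (128 − 138)/(39 − 44) = 2, so qs = 2p + 50.
Without the tax, 302 − 4p = 2p + 50 gives 6p = 252, so p* = $42 and q* = 134.
With the tax collected from producers, supply shifts: qs = 2(p − 39) + 50.
Solving gives q = 82 with consumers paying $55 and producers receiving $16 (the $39 wedge).

Consumers pay $55; producers receive $16; quantity = 82.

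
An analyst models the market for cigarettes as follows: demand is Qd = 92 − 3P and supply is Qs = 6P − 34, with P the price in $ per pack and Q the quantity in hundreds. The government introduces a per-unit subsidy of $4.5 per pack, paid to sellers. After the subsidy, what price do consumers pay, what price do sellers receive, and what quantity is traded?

Consumers pay $11; sellers receive $15.5; quantity = 59.

Without the subsidy, 92 − 3P = 6P − 34 gives 9P = 126, so P* = $14 and Q* = 50.
With a per-unit subsidy paid to sellers, each receives P + 4.5 per unit sold, so supply becomes Qs = 6(P + 4.5) − 34.
Solving gives Q = 59 with consumers paying $11 and sellers receiving $15.5 (the $4.5 wedge).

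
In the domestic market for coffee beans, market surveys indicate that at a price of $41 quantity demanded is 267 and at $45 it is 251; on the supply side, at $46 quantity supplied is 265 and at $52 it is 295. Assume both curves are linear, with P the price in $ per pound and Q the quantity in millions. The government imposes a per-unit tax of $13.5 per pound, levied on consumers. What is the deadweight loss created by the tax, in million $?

Demand slope: (251 − 267)/(45 − 41) = -4, so Qd = 431 − 4P.
Supply slope: (295 − 265)/(52 − 46) = 5, so Qs = 5P + 35.
Without the tax, 431 − 4P = 5P + 35 gives 9P = 396, so P* = $44 and Q* = 255.
With the tax collected from consumers, demand (in seller-price terms) shifts: Qd = 431 − 4(P + 13.5).
Solving gives Q = 225 with consumers paying $51.5 and producers receiving $38 (the $13.5 wedge).
Quantity falls by |ΔQ| = |255 − 225| = 30.
DWL = ½ · t · |ΔQ| = ½ · 13.5 · 30 = $202.5.

Deadweight loss = $202.5 million.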